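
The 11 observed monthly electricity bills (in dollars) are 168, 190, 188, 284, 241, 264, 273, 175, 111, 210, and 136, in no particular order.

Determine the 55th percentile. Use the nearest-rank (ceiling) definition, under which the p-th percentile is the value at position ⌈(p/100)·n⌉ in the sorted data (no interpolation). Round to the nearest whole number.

Sorted: 111, 136, 168, 175, 188, 190, 210, 241, 264, 273, 284.
n = 11.
Position = ⌈55/100 · 11⌉ = ⌈6.05⌉ = 7.
The value at rank 7 is 210.

210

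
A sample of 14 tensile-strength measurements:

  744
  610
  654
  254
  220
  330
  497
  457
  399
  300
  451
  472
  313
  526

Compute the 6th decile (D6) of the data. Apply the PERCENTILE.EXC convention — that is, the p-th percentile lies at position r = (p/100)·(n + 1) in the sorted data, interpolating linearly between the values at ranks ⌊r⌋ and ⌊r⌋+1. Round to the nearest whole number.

Sorted: 220, 254, 300, 313, 330, 399, 451, 457, 472, 497, 526, 610, 654, 744.
n = 14.
r = (60/100)·(14 + 1) = 9.
r is an integer, so P60 is the value at rank 9: 472.

472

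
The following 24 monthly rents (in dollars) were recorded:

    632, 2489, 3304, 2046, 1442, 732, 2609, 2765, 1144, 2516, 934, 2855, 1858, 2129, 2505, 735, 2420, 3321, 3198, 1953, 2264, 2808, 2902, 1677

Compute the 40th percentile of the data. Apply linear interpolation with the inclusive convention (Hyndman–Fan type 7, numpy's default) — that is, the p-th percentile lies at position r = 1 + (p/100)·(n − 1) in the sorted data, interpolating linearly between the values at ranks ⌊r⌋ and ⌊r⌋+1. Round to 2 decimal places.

2062.60

Sorted: 632, 732, 735, 934, 1144, 1442, 1677, 1858, 1953, 2046, 2129, 2264, 2420, 2489, 2505, 2516, 2609, 2765, 2808, 2855, 2902, 3198, 3304, 3321.
n = 24.
r = 1 + (40/100)·(24 − 1) = 1 + 9.2 = 10.2.
Rank 10 is 2046 and rank 11 is 2129.
Interpolate: 2046 + 0.2·(2129 − 2046) = 2046 + 0.2·83 = 2062.6.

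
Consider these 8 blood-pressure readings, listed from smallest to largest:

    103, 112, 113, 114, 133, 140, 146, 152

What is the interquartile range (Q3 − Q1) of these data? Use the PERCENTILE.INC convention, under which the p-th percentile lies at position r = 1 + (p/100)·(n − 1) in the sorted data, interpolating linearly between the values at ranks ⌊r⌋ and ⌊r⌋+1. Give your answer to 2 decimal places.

n = 8.
P25: r = 2.75; ranks 2–3 are 112, 113; interpolating gives 112.75.
P75: r = 6.25; ranks 6–7 are 140, 146; interpolating gives 141.5.
Difference: 141.5 − 112.75 = 28.75.

28.75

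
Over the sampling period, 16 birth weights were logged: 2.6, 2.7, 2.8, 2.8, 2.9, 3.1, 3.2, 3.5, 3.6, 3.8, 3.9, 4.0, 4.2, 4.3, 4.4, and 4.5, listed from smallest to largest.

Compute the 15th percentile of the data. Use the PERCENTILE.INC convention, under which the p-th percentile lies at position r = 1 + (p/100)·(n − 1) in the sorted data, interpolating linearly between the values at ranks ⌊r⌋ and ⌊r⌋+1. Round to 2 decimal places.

n = 16.
r = 1 + (15/100)·(16 − 1) = 1 + 2.25 = 3.25.
Rank 3 is 2.8 and rank 4 is 2.8.
Interpolate: 2.8 + 0.25·(2.8 − 2.8) = 2.8 + 0.25·0 = 2.8.

2.80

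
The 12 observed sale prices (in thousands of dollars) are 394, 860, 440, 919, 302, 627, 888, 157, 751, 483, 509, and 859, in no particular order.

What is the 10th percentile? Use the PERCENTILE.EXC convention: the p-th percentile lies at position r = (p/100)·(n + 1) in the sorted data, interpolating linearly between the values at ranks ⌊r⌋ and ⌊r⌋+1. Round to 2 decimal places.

Sorted: 157, 302, 394, 440, 483, 509, 627, 751, 859, 860, 888, 919.
n = 12.
r = (10/100)·(12 + 1) = 1.3.
Rank 1 is 157 and rank 2 is 302.
Interpolate: 157 + 0.3·(302 − 157) = 157 + 0.3·145 = 200.5.

200.50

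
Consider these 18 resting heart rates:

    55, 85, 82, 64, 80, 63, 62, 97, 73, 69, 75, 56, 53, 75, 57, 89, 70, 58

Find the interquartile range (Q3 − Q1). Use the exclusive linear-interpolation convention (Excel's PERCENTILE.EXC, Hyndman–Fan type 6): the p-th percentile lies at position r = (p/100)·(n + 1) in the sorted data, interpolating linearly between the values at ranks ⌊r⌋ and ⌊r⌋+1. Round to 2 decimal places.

22.75

Sorted: 53, 55, 56, 57, 58, 62, 63, 64, 69, 70, 73, 75, 75, 80, 82, 85, 89, 97.
n = 18.
P25: r = 4.75; ranks 4–5 are 57, 58; interpolating gives 57.75.
P75: r = 14.25; ranks 14–15 are 80, 82; interpolating gives 80.5.
Difference: 80.5 − 57.75 = 22.75.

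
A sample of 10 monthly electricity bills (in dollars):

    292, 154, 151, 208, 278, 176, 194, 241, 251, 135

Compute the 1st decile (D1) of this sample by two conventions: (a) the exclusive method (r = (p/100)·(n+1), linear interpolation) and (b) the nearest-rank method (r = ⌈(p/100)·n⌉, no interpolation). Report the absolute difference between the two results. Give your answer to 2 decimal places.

Sorted: 135, 151, 154, 176, 194, 208, 241, 251, 278, 292.
n = 10.
(a) r = 1.1; between ranks 1 (135) and 2 (151): 136.6.
(b) the nearest-rank method: rank 1 → 135.
|136.6 − 135| = 1.6.

1.60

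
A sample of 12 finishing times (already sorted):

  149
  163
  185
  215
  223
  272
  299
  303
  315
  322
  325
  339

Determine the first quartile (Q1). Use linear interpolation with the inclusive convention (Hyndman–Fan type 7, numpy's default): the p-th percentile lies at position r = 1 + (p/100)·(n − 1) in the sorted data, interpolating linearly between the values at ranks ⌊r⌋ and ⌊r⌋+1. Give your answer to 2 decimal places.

207.50

n = 12.
r = 1 + (25/100)·(12 − 1) = 1 + 2.75 = 3.75.
Rank 3 is 185 and rank 4 is 215.
Interpolate: 185 + 0.75·(215 − 185) = 185 + 0.75·30 = 207.5.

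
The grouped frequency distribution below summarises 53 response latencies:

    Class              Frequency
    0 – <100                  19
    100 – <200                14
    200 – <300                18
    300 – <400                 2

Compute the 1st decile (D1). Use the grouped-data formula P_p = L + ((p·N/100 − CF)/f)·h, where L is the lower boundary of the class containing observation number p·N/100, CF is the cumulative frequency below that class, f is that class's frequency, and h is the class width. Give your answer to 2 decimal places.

27.89

N = 53; target position k = 10/100 · 53 = 5.3.
Cumulative frequencies: 19, 33, 51, 53.
Observation 5.3 falls in the class 0 – <100.
L = 0, CF = 0, f = 19, h = 100.
P10 = 0 + ((5.3 − 0)/19)·100 = 0 + 27.8947 = 27.8947.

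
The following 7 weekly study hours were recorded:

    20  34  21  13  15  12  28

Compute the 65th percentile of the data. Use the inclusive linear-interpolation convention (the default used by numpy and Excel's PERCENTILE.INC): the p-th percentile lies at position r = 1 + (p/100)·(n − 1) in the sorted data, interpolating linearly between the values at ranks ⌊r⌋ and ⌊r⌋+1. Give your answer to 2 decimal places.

Sorted: 12, 13, 15, 20, 21, 28, 34.
n = 7.
r = 1 + (65/100)·(7 − 1) = 1 + 3.9 = 4.9.
Rank 4 is 20 and rank 5 is 21.
Interpolate: 20 + 0.9·(21 − 20) = 20 + 0.9·1 = 20.9.

20.90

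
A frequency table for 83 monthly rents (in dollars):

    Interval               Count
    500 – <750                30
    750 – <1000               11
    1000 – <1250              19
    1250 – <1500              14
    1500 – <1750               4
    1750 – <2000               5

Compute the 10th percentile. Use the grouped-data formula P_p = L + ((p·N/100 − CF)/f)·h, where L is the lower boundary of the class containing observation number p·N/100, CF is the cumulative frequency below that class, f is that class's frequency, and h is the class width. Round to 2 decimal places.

N = 83; target position k = 10/100 · 83 = 8.3.
Cumulative frequencies: 30, 41, 60, 74, 78, 83.
Observation 8.3 falls in the class 500 – <750.
L = 500, CF = 0, f = 30, h = 250.
P10 = 500 + ((8.3 − 0)/30)·250 = 500 + 69.1667 = 569.167.

569.17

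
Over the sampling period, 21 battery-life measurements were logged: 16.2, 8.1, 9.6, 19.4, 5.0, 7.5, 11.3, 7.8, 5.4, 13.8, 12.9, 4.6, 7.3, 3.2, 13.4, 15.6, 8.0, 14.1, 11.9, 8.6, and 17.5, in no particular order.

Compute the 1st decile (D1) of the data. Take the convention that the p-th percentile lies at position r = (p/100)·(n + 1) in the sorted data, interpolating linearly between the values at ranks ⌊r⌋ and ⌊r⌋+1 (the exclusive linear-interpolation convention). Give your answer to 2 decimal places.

4.68

Sorted: 3.2, 4.6, 5.0, 5.4, 7.3, 7.5, 7.8, 8.0, 8.1, 8.6, 9.6, 11.3, 11.9, 12.9, 13.4, 13.8, 14.1, 15.6, 16.2, 17.5, 19.4.
n = 21.
r = (10/100)·(21 + 1) = 2.2.
Rank 2 is 4.6 and rank 3 is 5.0.
Interpolate: 4.6 + 0.2·(5.0 − 4.6) = 4.6 + 0.2·0.4 = 4.68.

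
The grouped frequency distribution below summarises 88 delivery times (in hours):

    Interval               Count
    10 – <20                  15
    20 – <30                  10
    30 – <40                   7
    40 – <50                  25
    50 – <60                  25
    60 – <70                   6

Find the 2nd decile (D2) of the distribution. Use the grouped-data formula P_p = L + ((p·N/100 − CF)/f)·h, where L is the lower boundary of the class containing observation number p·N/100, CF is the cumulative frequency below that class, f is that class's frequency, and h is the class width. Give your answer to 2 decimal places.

N = 88; target position k = 20/100 · 88 = 17.6.
Cumulative frequencies: 15, 25, 32, 57, 82, 88.
Observation 17.6 falls in the class 20 – <30.
L = 20, CF = 15, f = 10, h = 10.
P20 = 20 + ((17.6 − 15)/10)·10 = 20 + 2.6 = 22.6.

22.60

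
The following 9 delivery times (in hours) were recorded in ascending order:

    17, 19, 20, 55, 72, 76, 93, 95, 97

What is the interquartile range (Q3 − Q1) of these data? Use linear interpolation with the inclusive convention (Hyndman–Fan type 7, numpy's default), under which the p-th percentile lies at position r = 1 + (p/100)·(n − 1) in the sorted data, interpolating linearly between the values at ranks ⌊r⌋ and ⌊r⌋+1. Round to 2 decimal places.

n = 9.
P25: r = 3 (integer) → 20.
P75: r = 7 (integer) → 93.
Difference: 93 − 20 = 73.

73.00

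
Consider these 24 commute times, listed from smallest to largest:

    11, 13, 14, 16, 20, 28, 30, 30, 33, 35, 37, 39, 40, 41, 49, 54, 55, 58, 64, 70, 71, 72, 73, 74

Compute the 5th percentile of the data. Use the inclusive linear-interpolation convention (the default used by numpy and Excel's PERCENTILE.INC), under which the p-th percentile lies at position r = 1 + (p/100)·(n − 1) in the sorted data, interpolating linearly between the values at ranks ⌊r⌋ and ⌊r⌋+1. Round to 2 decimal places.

n = 24.
r = 1 + (5/100)·(24 − 1) = 1 + 1.15 = 2.15.
Rank 2 is 13 and rank 3 is 14.
Interpolate: 13 + 0.15·(14 − 13) = 13 + 0.15·1 = 13.15.

13.15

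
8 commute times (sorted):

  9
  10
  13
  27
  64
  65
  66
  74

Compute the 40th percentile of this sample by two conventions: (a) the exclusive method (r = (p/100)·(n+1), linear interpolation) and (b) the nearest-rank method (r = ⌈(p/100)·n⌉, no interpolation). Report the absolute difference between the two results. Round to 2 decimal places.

5.60

n = 8.
(a) r = 3.6; between ranks 3 (13) and 4 (27): 21.4.
(b) the nearest-rank method: rank 4 → 27.
|21.4 − 27| = 5.6.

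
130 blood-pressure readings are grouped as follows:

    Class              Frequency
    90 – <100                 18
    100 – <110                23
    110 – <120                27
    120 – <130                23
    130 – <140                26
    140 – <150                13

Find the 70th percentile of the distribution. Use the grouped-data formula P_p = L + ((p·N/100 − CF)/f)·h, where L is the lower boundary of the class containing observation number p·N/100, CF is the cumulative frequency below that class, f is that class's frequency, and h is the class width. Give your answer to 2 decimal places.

130.00

N = 130; target position k = 70/100 · 130 = 91.
Cumulative frequencies: 18, 41, 68, 91, 117, 130.
Observation 91 falls in the class 120 – <130.
L = 120, CF = 68, f = 23, h = 10.
P70 = 120 + ((91 − 68)/23)·10 = 120 + 10 = 130.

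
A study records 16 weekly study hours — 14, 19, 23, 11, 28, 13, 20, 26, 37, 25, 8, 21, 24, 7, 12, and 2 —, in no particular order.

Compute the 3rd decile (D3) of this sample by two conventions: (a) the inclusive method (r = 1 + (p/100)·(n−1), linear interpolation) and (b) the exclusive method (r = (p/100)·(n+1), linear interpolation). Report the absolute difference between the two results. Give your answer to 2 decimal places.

0.40

Sorted: 2, 7, 8, 11, 12, 13, 14, 19, 20, 21, 23, 24, 25, 26, 28, 37.
n = 16.
(a) r = 5.5; between ranks 5 (12) and 6 (13): 12.5.
(b) r = 5.1; between ranks 5 (12) and 6 (13): 12.1.
|12.5 − 12.1| = 0.4.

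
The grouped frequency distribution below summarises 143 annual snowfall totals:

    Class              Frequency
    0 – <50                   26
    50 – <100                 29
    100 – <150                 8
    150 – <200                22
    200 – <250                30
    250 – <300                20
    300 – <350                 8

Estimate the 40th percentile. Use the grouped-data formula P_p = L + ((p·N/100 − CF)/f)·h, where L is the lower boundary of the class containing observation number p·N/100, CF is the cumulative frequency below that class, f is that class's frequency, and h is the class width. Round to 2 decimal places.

113.75

N = 143; target position k = 40/100 · 143 = 57.2.
Cumulative frequencies: 26, 55, 63, 85, 115, 135, 143.
Observation 57.2 falls in the class 100 – <150.
L = 100, CF = 55, f = 8, h = 50.
P40 = 100 + ((57.2 − 55)/8)·50 = 100 + 13.75 = 113.75.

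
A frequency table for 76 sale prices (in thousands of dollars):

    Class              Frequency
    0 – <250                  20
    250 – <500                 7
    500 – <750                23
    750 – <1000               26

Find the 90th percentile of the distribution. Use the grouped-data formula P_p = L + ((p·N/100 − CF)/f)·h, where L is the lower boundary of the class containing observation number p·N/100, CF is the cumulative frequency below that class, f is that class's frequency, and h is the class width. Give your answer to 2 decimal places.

926.92

N = 76; target position k = 90/100 · 76 = 68.4.
Cumulative frequencies: 20, 27, 50, 76.
Observation 68.4 falls in the class 750 – <1000.
L = 750, CF = 50, f = 26, h = 250.
P90 = 750 + ((68.4 − 50)/26)·250 = 750 + 176.923 = 926.923.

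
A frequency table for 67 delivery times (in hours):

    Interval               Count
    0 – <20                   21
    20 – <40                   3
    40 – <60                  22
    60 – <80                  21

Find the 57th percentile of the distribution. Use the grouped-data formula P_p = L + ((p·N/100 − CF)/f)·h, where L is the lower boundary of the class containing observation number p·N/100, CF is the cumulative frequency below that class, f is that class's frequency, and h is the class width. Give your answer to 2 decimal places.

52.90

N = 67; target position k = 57/100 · 67 = 38.19.
Cumulative frequencies: 21, 24, 46, 67.
Observation 38.19 falls in the class 40 – <60.
L = 40, CF = 24, f = 22, h = 20.
P57 = 40 + ((38.19 − 24)/22)·20 = 40 + 12.9 = 52.9.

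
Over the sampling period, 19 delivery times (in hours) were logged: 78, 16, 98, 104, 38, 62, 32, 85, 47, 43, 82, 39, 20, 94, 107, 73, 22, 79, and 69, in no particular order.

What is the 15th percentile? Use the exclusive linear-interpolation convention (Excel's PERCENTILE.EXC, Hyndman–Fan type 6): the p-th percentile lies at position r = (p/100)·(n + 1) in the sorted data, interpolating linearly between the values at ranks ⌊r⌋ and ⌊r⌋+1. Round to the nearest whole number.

22

Sorted: 16, 20, 22, 32, 38, 39, 43, 47, 62, 69, 73, 78, 79, 82, 85, 94, 98, 104, 107.
n = 19.
r = (15/100)·(19 + 1) = 3.
r is an integer, so P15 is the value at rank 3: 22.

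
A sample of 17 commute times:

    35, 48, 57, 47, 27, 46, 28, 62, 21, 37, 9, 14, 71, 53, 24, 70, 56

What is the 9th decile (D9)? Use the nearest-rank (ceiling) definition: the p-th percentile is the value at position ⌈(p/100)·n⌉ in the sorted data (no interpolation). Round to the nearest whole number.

Sorted: 9, 14, 21, 24, 27, 28, 35, 37, 46, 47, 48, 53, 56, 57, 62, 70, 71.
n = 17.
Position = ⌈90/100 · 17⌉ = ⌈15.3⌉ = 16.
The value at rank 16 is 70.

70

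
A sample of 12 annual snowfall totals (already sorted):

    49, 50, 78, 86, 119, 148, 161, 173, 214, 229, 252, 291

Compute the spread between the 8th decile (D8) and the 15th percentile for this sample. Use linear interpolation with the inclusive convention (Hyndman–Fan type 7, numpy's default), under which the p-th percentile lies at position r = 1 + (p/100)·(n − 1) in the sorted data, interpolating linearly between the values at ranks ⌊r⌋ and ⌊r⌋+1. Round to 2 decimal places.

157.80

n = 12.
P15: r = 2.65; ranks 2–3 are 50, 78; interpolating gives 68.2.
P80: r = 9.8; ranks 9–10 are 214, 229; interpolating gives 226.
Difference: 226 − 68.2 = 157.8.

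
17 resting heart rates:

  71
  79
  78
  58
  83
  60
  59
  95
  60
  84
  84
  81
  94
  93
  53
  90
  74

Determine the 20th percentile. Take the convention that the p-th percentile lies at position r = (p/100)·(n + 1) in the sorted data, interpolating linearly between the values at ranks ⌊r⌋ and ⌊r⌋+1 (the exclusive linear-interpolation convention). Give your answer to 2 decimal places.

Sorted: 53, 58, 59, 60, 60, 71, 74, 78, 79, 81, 83, 84, 84, 90, 93, 94, 95.
n = 17.
r = (20/100)·(17 + 1) = 3.6.
Rank 3 is 59 and rank 4 is 60.
Interpolate: 59 + 0.6·(60 − 59) = 59 + 0.6·1 = 59.6.

59.60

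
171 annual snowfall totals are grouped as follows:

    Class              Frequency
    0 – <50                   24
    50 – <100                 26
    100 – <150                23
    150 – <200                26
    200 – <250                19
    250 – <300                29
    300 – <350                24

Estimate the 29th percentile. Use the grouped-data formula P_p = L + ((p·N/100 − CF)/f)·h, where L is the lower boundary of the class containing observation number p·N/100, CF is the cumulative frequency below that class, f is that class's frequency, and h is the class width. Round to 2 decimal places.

N = 171; target position k = 29/100 · 171 = 49.59.
Cumulative frequencies: 24, 50, 73, 99, 118, 147, 171.
Observation 49.59 falls in the class 50 – <100.
L = 50, CF = 24, f = 26, h = 50.
P29 = 50 + ((49.59 − 24)/26)·50 = 50 + 49.2115 = 99.2115.

99.21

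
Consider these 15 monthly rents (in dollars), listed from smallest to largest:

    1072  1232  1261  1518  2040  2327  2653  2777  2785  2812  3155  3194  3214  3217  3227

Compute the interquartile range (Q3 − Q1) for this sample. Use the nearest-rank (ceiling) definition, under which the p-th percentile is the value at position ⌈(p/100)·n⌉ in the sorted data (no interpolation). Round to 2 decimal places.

n = 15.
P25: rank ⌈25/100·15⌉ = 4 → 1518.
P75: rank ⌈75/100·15⌉ = 12 → 3194.
Difference: 3194 − 1518 = 1676.

1676.00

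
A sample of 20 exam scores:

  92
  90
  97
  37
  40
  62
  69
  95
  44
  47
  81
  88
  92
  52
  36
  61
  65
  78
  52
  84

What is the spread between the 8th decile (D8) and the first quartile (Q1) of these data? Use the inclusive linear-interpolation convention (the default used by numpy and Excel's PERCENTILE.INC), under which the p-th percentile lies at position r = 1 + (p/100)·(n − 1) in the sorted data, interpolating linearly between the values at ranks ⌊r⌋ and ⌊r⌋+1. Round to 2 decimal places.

39.65

Sorted: 36, 37, 40, 44, 47, 52, 52, 61, 62, 65, 69, 78, 81, 84, 88, 90, 92, 92, 95, 97.
n = 20.
P25: r = 5.75; ranks 5–6 are 47, 52; interpolating gives 50.75.
P80: r = 16.2; ranks 16–17 are 90, 92; interpolating gives 90.4.
Difference: 90.4 − 50.75 = 39.65.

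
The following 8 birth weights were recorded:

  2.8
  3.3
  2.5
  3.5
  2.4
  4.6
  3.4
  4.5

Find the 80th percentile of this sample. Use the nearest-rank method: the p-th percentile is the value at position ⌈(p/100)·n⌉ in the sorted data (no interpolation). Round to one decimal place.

Sorted: 2.4, 2.5, 2.8, 3.3, 3.4, 3.5, 4.5, 4.6.
n = 8.
Position = ⌈80/100 · 8⌉ = ⌈6.4⌉ = 7.
The value at rank 7 is 4.5.

4.5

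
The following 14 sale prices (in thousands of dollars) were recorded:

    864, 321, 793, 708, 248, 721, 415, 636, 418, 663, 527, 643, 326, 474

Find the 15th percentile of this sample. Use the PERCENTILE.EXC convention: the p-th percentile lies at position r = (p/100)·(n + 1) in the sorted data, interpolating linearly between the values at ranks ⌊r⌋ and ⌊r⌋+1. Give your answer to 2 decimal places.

Sorted: 248, 321, 326, 415, 418, 474, 527, 636, 643, 663, 708, 721, 793, 864.
n = 14.
r = (15/100)·(14 + 1) = 2.25.
Rank 2 is 321 and rank 3 is 326.
Interpolate: 321 + 0.25·(326 − 321) = 321 + 0.25·5 = 322.25.

322.25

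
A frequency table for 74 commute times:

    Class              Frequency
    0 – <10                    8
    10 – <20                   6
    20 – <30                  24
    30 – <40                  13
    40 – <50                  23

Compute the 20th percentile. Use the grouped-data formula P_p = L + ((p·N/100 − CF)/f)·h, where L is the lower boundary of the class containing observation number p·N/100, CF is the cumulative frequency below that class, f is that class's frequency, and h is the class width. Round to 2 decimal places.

N = 74; target position k = 20/100 · 74 = 14.8.
Cumulative frequencies: 8, 14, 38, 51, 74.
Observation 14.8 falls in the class 20 – <30.
L = 20, CF = 14, f = 24, h = 10.
P20 = 20 + ((14.8 − 14)/24)·10 = 20 + 0.333333 = 20.3333.

20.33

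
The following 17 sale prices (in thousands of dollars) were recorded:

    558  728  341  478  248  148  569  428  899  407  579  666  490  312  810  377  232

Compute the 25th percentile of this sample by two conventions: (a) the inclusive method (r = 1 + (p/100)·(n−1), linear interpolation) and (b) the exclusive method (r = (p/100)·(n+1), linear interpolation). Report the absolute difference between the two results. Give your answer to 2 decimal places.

Sorted: 148, 232, 248, 312, 341, 377, 407, 428, 478, 490, 558, 569, 579, 666, 728, 810, 899.
n = 17.
(a) r = 5 → value at rank 5 = 341.
(b) r = 4.5; between ranks 4 (312) and 5 (341): 326.5.
|341 − 326.5| = 14.5.

14.50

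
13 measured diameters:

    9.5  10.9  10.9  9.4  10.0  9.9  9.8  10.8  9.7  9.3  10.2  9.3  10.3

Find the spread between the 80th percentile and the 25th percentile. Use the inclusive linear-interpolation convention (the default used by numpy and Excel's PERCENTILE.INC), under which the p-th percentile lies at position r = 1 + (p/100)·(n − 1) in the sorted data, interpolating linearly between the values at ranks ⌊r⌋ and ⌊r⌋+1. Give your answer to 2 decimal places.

Sorted: 9.3, 9.3, 9.4, 9.5, 9.7, 9.8, 9.9, 10.0, 10.2, 10.3, 10.8, 10.9, 10.9.
n = 13.
P25: r = 4 (integer) → 9.5.
P80: r = 10.6; ranks 10–11 are 10.3, 10.8; interpolating gives 10.6.
Difference: 10.6 − 9.5 = 1.1.

1.10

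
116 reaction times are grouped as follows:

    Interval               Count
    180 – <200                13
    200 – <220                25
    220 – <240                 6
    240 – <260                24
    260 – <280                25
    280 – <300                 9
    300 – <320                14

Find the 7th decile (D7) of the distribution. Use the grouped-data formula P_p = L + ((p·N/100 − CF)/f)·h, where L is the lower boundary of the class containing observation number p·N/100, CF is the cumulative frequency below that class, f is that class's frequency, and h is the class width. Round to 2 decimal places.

N = 116; target position k = 70/100 · 116 = 81.2.
Cumulative frequencies: 13, 38, 44, 68, 93, 102, 116.
Observation 81.2 falls in the class 260 – <280.
L = 260, CF = 68, f = 25, h = 20.
P70 = 260 + ((81.2 − 68)/25)·20 = 260 + 10.56 = 270.56.

270.56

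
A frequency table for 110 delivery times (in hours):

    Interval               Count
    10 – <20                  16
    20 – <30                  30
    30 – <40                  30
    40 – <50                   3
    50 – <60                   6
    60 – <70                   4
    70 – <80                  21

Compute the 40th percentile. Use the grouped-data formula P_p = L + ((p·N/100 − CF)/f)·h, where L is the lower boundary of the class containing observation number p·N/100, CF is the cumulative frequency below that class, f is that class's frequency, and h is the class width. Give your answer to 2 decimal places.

N = 110; target position k = 40/100 · 110 = 44.
Cumulative frequencies: 16, 46, 76, 79, 85, 89, 110.
Observation 44 falls in the class 20 – <30.
L = 20, CF = 16, f = 30, h = 10.
P40 = 20 + ((44 − 16)/30)·10 = 20 + 9.33333 = 29.3333.

29.33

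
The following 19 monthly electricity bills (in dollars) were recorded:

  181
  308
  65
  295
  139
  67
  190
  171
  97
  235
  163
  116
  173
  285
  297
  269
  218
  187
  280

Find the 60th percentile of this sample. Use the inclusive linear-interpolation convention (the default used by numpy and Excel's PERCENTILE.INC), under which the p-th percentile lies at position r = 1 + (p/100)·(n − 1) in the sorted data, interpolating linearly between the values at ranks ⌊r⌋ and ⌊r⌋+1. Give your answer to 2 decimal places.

212.40

Sorted: 65, 67, 97, 116, 139, 163, 171, 173, 181, 187, 190, 218, 235, 269, 280, 285, 295, 297, 308.
n = 19.
r = 1 + (60/100)·(19 − 1) = 1 + 10.8 = 11.8.
Rank 11 is 190 and rank 12 is 218.
Interpolate: 190 + 0.8·(218 − 190) = 190 + 0.8·28 = 212.4.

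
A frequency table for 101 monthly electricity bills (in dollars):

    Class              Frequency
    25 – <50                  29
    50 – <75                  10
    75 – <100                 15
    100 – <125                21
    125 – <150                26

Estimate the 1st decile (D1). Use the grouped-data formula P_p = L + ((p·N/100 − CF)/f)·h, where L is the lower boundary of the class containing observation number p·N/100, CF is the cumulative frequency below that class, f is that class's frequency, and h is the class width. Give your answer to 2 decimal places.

33.71

N = 101; target position k = 10/100 · 101 = 10.1.
Cumulative frequencies: 29, 39, 54, 75, 101.
Observation 10.1 falls in the class 25 – <50.
L = 25, CF = 0, f = 29, h = 25.
P10 = 25 + ((10.1 − 0)/29)·25 = 25 + 8.7069 = 33.7069.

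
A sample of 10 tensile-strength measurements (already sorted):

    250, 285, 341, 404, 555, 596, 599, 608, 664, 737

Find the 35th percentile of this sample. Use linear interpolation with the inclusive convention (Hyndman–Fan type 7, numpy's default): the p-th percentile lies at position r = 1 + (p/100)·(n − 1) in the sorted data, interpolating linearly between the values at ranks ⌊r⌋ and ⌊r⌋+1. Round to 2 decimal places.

n = 10.
r = 1 + (35/100)·(10 − 1) = 1 + 3.15 = 4.15.
Rank 4 is 404 and rank 5 is 555.
Interpolate: 404 + 0.15·(555 − 404) = 404 + 0.15·151 = 426.65.

426.65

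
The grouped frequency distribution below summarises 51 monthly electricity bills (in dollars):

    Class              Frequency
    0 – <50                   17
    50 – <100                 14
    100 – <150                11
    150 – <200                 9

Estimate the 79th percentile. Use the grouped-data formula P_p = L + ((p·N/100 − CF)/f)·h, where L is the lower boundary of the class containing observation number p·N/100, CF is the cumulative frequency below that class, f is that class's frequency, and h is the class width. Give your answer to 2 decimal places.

N = 51; target position k = 79/100 · 51 = 40.29.
Cumulative frequencies: 17, 31, 42, 51.
Observation 40.29 falls in the class 100 – <150.
L = 100, CF = 31, f = 11, h = 50.
P79 = 100 + ((40.29 − 31)/11)·50 = 100 + 42.2273 = 142.227.

142.23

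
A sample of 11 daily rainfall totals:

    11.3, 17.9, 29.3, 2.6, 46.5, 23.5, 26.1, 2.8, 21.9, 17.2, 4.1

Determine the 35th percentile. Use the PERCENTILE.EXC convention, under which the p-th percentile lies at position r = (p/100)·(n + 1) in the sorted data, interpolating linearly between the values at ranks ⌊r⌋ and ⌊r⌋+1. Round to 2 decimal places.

12.48

Sorted: 2.6, 2.8, 4.1, 11.3, 17.2, 17.9, 21.9, 23.5, 26.1, 29.3, 46.5.
n = 11.
r = (35/100)·(11 + 1) = 4.2.
Rank 4 is 11.3 and rank 5 is 17.2.
Interpolate: 11.3 + 0.2·(17.2 − 11.3) = 11.3 + 0.2·5.9 = 12.48.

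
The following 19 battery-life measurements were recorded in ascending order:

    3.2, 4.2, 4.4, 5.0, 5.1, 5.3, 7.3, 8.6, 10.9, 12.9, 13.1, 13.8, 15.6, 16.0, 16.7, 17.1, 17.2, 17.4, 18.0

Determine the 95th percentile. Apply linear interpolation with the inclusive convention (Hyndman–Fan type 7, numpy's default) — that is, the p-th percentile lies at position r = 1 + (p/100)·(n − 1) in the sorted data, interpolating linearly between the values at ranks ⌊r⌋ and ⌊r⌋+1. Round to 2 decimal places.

17.46

n = 19.
r = 1 + (95/100)·(19 − 1) = 1 + 17.1 = 18.1.
Rank 18 is 17.4 and rank 19 is 18.0.
Interpolate: 17.4 + 0.1·(18.0 − 17.4) = 17.4 + 0.1·0.6 = 17.46.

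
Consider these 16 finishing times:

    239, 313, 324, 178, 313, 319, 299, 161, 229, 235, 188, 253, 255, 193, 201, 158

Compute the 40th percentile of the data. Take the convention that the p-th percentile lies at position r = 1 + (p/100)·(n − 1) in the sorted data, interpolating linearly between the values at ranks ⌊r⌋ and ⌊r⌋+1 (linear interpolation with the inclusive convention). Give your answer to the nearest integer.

Sorted: 158, 161, 178, 188, 193, 201, 229, 235, 239, 253, 255, 299, 313, 313, 319, 324.
n = 16.
r = 1 + (40/100)·(16 − 1) = 1 + 6 = 7.
r is an integer, so P40 is the value at rank 7: 229.

229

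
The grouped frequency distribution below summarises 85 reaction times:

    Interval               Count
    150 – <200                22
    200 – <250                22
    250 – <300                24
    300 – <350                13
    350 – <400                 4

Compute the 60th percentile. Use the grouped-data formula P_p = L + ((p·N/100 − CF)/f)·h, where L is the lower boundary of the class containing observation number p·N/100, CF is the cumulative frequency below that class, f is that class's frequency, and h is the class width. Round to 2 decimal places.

N = 85; target position k = 60/100 · 85 = 51.
Cumulative frequencies: 22, 44, 68, 81, 85.
Observation 51 falls in the class 250 – <300.
L = 250, CF = 44, f = 24, h = 50.
P60 = 250 + ((51 − 44)/24)·50 = 250 + 14.5833 = 264.583.

264.58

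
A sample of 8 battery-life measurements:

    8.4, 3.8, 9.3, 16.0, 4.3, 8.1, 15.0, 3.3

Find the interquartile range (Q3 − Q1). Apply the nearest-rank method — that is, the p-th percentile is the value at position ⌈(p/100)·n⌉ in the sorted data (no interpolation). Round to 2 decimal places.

Sorted: 3.3, 3.8, 4.3, 8.1, 8.4, 9.3, 15.0, 16.0.
n = 8.
P25: rank ⌈25/100·8⌉ = 2 → 3.8.
P75: rank ⌈75/100·8⌉ = 6 → 9.3.
Difference: 9.3 − 3.8 = 5.5.

5.50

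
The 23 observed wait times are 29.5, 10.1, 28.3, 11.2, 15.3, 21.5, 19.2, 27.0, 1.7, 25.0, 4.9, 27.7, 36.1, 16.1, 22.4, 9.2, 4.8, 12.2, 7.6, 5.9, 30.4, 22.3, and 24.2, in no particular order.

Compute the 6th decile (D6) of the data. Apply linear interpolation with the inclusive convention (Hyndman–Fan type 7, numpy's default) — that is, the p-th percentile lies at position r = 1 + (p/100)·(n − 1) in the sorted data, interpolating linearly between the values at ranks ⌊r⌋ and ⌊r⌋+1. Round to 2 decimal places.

22.32

Sorted: 1.7, 4.8, 4.9, 5.9, 7.6, 9.2, 10.1, 11.2, 12.2, 15.3, 16.1, 19.2, 21.5, 22.3, 22.4, 24.2, 25.0, 27.0, 27.7, 28.3, 29.5, 30.4, 36.1.
n = 23.
r = 1 + (60/100)·(23 − 1) = 1 + 13.2 = 14.2.
Rank 14 is 22.3 and rank 15 is 22.4.
Interpolate: 22.3 + 0.2·(22.4 − 22.3) = 22.3 + 0.2·0.1 = 22.32.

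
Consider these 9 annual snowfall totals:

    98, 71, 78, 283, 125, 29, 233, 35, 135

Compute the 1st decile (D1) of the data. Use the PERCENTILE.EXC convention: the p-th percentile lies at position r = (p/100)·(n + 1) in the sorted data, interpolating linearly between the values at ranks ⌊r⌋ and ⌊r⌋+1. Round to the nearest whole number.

Sorted: 29, 35, 71, 78, 98, 125, 135, 233, 283.
n = 9.
r = (10/100)·(9 + 1) = 1.
r is an integer, so P10 is the value at rank 1: 29.

29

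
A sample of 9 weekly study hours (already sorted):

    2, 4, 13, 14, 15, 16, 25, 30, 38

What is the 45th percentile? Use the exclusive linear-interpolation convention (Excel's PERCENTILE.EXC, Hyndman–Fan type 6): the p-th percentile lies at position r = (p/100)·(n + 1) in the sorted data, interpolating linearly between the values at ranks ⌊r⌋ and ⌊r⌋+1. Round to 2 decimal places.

14.50

n = 9.
r = (45/100)·(9 + 1) = 4.5.
Rank 4 is 14 and rank 5 is 15.
Interpolate: 14 + 0.5·(15 − 14) = 14 + 0.5·1 = 14.5.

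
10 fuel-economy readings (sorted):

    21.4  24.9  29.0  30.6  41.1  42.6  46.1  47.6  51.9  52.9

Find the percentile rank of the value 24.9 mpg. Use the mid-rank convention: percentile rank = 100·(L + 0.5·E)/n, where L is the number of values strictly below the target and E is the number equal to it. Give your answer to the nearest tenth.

15.0

Count below 24.9: L = 1; count equal: E = 1; n = 10.
Percentile rank = 100·(1 + 0.5·1)/10 = 100·1.5/10 = 15.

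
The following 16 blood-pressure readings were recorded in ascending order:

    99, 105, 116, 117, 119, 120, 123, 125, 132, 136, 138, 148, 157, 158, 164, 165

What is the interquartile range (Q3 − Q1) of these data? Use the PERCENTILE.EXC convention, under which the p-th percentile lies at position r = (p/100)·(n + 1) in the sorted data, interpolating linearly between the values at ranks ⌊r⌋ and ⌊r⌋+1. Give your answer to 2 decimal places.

n = 16.
P25: r = 4.25; ranks 4–5 are 117, 119; interpolating gives 117.5.
P75: r = 12.75; ranks 12–13 are 148, 157; interpolating gives 154.75.
Difference: 154.75 − 117.5 = 37.25.

37.25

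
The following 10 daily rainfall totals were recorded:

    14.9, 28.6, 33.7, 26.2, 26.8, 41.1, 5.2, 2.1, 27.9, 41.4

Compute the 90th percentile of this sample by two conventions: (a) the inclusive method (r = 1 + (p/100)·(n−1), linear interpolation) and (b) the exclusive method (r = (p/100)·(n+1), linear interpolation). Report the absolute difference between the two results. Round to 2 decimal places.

0.24

Sorted: 2.1, 5.2, 14.9, 26.2, 26.8, 27.9, 28.6, 33.7, 41.1, 41.4.
n = 10.
(a) r = 9.1; between ranks 9 (41.1) and 10 (41.4): 41.13.
(b) r = 9.9; between ranks 9 (41.1) and 10 (41.4): 41.37.
|41.13 − 41.37| = 0.24.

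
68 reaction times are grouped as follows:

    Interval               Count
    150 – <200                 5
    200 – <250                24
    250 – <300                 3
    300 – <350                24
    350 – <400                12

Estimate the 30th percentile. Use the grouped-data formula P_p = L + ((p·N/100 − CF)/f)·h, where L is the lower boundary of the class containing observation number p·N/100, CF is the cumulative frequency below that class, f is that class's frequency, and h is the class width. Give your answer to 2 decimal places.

N = 68; target position k = 30/100 · 68 = 20.4.
Cumulative frequencies: 5, 29, 32, 56, 68.
Observation 20.4 falls in the class 200 – <250.
L = 200, CF = 5, f = 24, h = 50.
P30 = 200 + ((20.4 − 5)/24)·50 = 200 + 32.0833 = 232.083.

232.08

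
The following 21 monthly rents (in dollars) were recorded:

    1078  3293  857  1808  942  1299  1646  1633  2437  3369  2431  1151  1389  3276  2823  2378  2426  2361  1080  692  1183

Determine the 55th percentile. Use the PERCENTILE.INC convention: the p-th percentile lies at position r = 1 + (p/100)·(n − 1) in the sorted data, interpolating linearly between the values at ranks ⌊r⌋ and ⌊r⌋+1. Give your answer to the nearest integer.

1808

Sorted: 692, 857, 942, 1078, 1080, 1151, 1183, 1299, 1389, 1633, 1646, 1808, 2361, 2378, 2426, 2431, 2437, 2823, 3276, 3293, 3369.
n = 21.
r = 1 + (55/100)·(21 − 1) = 1 + 11 = 12.
r is an integer, so P55 is the value at rank 12: 1808.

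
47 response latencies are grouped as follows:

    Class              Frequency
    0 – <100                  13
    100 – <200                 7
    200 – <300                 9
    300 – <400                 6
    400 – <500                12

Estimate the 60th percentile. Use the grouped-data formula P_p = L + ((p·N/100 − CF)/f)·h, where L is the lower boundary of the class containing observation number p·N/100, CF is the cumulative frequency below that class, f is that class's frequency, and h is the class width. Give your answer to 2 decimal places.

291.11

N = 47; target position k = 60/100 · 47 = 28.2.
Cumulative frequencies: 13, 20, 29, 35, 47.
Observation 28.2 falls in the class 200 – <300.
L = 200, CF = 20, f = 9, h = 100.
P60 = 200 + ((28.2 − 20)/9)·100 = 200 + 91.1111 = 291.111.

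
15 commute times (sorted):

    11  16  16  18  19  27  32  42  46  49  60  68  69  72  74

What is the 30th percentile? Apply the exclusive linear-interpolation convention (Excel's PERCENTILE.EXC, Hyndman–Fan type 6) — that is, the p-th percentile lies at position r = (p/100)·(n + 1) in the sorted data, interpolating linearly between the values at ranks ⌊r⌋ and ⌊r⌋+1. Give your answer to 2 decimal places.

n = 15.
r = (30/100)·(15 + 1) = 4.8.
Rank 4 is 18 and rank 5 is 19.
Interpolate: 18 + 0.8·(19 − 18) = 18 + 0.8·1 = 18.8.

18.80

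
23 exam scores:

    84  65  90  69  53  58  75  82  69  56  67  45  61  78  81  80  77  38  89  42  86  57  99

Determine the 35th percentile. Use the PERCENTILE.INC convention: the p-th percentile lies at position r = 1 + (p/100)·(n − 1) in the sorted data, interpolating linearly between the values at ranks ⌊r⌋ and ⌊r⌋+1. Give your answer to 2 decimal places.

Sorted: 38, 42, 45, 53, 56, 57, 58, 61, 65, 67, 69, 69, 75, 77, 78, 80, 81, 82, 84, 86, 89, 90, 99.
n = 23.
r = 1 + (35/100)·(23 − 1) = 1 + 7.7 = 8.7.
Rank 8 is 61 and rank 9 is 65.
Interpolate: 61 + 0.7·(65 − 61) = 61 + 0.7·4 = 63.8.

63.80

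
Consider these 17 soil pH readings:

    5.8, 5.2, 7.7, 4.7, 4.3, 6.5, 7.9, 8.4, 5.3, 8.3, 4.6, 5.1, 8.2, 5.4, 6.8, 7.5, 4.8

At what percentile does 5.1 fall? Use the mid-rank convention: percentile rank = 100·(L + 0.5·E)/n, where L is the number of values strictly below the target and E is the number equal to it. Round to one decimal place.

26.5

Sorted: 4.3, 4.6, 4.7, 4.8, 5.1, 5.2, 5.3, 5.4, 5.8, 6.5, 6.8, 7.5, 7.7, 7.9, 8.2, 8.3, 8.4.
Count below 5.1: L = 4; count equal: E = 1; n = 17.
Percentile rank = 100·(4 + 0.5·1)/17 = 100·4.5/17 = 26.47.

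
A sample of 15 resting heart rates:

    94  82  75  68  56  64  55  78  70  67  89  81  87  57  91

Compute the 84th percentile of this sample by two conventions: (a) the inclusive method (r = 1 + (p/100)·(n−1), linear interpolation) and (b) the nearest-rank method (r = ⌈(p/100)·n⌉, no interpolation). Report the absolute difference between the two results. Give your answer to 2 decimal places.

Sorted: 55, 56, 57, 64, 67, 68, 70, 75, 78, 81, 82, 87, 89, 91, 94.
n = 15.
(a) r = 12.76; between ranks 12 (87) and 13 (89): 88.52.
(b) the nearest-rank method: rank 13 → 89.
|88.52 − 89| = 0.48.

0.48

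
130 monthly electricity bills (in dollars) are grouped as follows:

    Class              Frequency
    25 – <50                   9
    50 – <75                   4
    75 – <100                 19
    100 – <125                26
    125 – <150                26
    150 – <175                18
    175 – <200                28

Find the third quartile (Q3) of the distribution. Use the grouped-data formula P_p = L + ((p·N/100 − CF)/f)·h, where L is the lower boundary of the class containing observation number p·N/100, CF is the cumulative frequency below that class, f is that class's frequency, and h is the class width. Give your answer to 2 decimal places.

N = 130; target position k = 75/100 · 130 = 97.5.
Cumulative frequencies: 9, 13, 32, 58, 84, 102, 130.
Observation 97.5 falls in the class 150 – <175.
L = 150, CF = 84, f = 18, h = 25.
P75 = 150 + ((97.5 − 84)/18)·25 = 150 + 18.75 = 168.75.

168.75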